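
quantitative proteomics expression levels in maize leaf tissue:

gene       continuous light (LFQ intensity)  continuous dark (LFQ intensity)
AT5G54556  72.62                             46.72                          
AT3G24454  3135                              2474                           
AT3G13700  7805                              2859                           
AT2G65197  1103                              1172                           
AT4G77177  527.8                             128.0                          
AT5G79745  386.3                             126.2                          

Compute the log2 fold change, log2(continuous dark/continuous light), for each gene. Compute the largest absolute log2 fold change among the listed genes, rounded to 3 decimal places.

2.044

log2(46.72/72.62) = -0.636  (AT5G54556)
log2(2474/3135) = -0.342  (AT3G24454)
log2(2859/7805) = -1.449  (AT3G13700)
log2(1172/1103) = 0.088  (AT2G65197)
log2(128.0/527.8) = -2.044  (AT4G77177)
log2(126.2/386.3) = -1.614  (AT5G79745)
The largest magnitude belongs to AT4G77177.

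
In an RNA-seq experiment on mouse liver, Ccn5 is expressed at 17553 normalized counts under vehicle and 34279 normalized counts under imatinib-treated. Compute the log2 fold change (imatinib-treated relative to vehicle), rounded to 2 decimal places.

0.97

Fold change = 34279 / 17553 = 1.9529
log2(1.9529) = 0.966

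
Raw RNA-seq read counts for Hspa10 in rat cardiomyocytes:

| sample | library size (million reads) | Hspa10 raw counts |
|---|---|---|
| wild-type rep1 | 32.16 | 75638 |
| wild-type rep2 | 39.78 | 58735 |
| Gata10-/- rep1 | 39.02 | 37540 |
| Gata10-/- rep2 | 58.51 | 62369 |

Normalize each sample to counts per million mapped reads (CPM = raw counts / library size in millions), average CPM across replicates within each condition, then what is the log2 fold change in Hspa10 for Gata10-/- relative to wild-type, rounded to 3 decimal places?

CPM(wild-type rep1) = 75638 / 32.16 = 2351.9279
CPM(wild-type rep2) = 58735 / 39.78 = 1476.4957
CPM(Gata10-/- rep1) = 37540 / 39.02 = 962.0707
CPM(Gata10-/- rep2) = 62369 / 58.51 = 1065.9545
mean CPM(wild-type) = 1914.2118; mean CPM(Gata10-/-) = 1014.0126
Fold change = 1014.0126 / 1914.2118 = 0.52973
log2(0.52973) = -0.9167

-0.917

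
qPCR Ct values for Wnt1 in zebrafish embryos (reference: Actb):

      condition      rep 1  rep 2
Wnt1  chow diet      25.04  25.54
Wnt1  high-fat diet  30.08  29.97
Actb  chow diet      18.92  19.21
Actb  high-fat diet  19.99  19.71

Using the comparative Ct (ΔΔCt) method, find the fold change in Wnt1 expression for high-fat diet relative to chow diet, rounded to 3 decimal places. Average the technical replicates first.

0.065

Mean Ct: Wnt1 chow diet 25.290; Wnt1 high-fat diet 30.025; Actb chow diet 19.065; Actb high-fat diet 19.850
ΔCt(chow diet) = 25.290 − 19.065 = 6.225
ΔCt(high-fat diet) = 30.025 − 19.850 = 10.175
ΔΔCt = 10.175 − 6.225 = 3.950
Fold change = 2^(−3.950) = 0.0647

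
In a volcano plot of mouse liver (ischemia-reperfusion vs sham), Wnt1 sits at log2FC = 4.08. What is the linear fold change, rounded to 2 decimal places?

16.91

Fold change = 2^(4.08) = 16.912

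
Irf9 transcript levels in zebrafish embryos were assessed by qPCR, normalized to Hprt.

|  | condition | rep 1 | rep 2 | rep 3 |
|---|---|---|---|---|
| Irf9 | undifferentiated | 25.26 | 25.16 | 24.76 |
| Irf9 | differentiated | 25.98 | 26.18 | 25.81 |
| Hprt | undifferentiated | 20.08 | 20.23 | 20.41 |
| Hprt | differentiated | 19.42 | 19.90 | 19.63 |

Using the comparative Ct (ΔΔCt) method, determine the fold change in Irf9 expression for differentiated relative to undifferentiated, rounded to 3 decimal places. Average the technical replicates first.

Mean Ct: Irf9 undifferentiated 25.060; Irf9 differentiated 25.990; Hprt undifferentiated 20.240; Hprt differentiated 19.650
ΔCt(undifferentiated) = 25.060 − 20.240 = 4.820
ΔCt(differentiated) = 25.990 − 19.650 = 6.340
ΔΔCt = 6.340 − 4.820 = 1.520
Fold change = 2^(−1.520) = 0.3487

0.349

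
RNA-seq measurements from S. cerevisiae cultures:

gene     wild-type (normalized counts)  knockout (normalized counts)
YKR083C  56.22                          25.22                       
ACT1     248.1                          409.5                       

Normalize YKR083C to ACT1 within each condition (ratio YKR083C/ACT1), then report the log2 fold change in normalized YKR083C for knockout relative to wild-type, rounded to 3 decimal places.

-1.879

YKR083C/ACT1 (wild-type) = 56.22 / 248.1 = 0.2266
YKR083C/ACT1 (knockout) = 25.22 / 409.5 = 0.061587
Fold change = 0.061587 / 0.2266 = 0.2718
log2(0.2718) = -1.8795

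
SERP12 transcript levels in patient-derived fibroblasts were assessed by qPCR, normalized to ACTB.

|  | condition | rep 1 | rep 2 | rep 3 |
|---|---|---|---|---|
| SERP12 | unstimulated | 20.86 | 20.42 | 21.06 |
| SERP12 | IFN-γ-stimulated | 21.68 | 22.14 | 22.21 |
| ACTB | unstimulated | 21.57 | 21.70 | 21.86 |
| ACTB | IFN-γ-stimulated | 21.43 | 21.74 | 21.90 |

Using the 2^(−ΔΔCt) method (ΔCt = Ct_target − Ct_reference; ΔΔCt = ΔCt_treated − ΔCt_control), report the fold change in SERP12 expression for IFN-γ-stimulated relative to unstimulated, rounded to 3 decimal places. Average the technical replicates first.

0.420

Mean Ct: SERP12 unstimulated 20.780; SERP12 IFN-γ-stimulated 22.010; ACTB unstimulated 21.710; ACTB IFN-γ-stimulated 21.690
ΔCt(unstimulated) = 20.780 − 21.710 = -0.930
ΔCt(IFN-γ-stimulated) = 22.010 − 21.690 = 0.320
ΔΔCt = 0.320 − (-0.930) = 1.250
Fold change = 2^(−1.250) = 0.4204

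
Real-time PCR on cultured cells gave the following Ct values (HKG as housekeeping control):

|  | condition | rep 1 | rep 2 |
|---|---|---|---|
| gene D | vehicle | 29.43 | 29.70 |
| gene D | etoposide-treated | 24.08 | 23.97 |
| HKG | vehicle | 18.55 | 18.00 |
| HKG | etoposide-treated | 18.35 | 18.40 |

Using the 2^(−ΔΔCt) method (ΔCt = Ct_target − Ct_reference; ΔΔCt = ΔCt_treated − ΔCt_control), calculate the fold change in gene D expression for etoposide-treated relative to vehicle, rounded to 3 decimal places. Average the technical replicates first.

Mean Ct: gene D vehicle 29.565; gene D etoposide-treated 24.025; HKG vehicle 18.275; HKG etoposide-treated 18.375
ΔCt(vehicle) = 29.565 − 18.275 = 11.290
ΔCt(etoposide-treated) = 24.025 − 18.375 = 5.650
ΔΔCt = 5.650 − 11.290 = -5.640
Fold change = 2^(−(-5.640)) = 2^5.640 = 49.8665

49.867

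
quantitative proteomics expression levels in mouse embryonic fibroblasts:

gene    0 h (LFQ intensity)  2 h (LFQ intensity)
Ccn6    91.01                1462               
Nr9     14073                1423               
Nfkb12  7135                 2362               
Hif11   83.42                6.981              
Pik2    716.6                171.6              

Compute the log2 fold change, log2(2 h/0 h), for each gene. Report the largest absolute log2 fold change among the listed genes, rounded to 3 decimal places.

log2(1462/91.01) = 4.006  (Ccn6)
log2(1423/14073) = -3.306  (Nr9)
log2(2362/7135) = -1.595  (Nfkb12)
log2(6.981/83.42) = -3.579  (Hif11)
log2(171.6/716.6) = -2.062  (Pik2)
The largest magnitude belongs to Ccn6.

4.006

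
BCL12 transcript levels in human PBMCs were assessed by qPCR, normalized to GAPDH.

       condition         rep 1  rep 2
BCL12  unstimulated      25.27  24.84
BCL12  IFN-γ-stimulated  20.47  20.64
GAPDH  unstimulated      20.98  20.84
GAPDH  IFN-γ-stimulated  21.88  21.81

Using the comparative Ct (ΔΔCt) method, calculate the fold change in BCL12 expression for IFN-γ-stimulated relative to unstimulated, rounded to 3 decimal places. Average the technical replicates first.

43.261

Mean Ct: BCL12 unstimulated 25.055; BCL12 IFN-γ-stimulated 20.555; GAPDH unstimulated 20.910; GAPDH IFN-γ-stimulated 21.845
ΔCt(unstimulated) = 25.055 − 20.910 = 4.145
ΔCt(IFN-γ-stimulated) = 20.555 − 21.845 = -1.290
ΔΔCt = -1.290 − 4.145 = -5.435
Fold change = 2^(−(-5.435)) = 2^5.435 = 43.2611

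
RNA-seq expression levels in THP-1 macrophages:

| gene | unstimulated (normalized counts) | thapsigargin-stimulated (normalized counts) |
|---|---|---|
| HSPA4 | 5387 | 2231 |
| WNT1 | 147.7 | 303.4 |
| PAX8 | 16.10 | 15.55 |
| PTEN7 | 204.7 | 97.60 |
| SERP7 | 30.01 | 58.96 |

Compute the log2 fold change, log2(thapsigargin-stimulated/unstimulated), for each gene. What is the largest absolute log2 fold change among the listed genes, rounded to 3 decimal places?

log2(2231/5387) = -1.272  (HSPA4)
log2(303.4/147.7) = 1.039  (WNT1)
log2(15.55/16.10) = -0.050  (PAX8)
log2(97.60/204.7) = -1.069  (PTEN7)
log2(58.96/30.01) = 0.974  (SERP7)
The largest magnitude belongs to HSPA4.

1.272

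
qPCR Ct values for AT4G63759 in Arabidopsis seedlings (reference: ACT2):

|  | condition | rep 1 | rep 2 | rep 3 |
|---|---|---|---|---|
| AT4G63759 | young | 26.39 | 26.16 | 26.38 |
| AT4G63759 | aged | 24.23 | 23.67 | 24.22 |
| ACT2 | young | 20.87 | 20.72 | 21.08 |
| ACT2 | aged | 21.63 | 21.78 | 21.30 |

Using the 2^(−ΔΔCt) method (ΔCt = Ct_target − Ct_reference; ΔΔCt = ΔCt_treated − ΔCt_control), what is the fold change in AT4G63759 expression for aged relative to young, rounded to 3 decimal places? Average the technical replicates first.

Mean Ct: AT4G63759 young 26.310; AT4G63759 aged 24.040; ACT2 young 20.890; ACT2 aged 21.570
ΔCt(young) = 26.310 − 20.890 = 5.420
ΔCt(aged) = 24.040 − 21.570 = 2.470
ΔΔCt = 2.470 − 5.420 = -2.950
Fold change = 2^(−(-2.950)) = 2^2.950 = 7.7275

7.727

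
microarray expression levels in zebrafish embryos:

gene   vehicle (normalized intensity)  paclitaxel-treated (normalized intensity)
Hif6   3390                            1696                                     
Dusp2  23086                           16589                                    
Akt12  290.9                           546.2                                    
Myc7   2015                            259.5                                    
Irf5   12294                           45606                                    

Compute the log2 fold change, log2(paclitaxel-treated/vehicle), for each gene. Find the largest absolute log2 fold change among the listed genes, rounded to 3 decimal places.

log2(1696/3390) = -0.999  (Hif6)
log2(16589/23086) = -0.477  (Dusp2)
log2(546.2/290.9) = 0.909  (Akt12)
log2(259.5/2015) = -2.957  (Myc7)
log2(45606/12294) = 1.891  (Irf5)
The largest magnitude belongs to Myc7.

2.957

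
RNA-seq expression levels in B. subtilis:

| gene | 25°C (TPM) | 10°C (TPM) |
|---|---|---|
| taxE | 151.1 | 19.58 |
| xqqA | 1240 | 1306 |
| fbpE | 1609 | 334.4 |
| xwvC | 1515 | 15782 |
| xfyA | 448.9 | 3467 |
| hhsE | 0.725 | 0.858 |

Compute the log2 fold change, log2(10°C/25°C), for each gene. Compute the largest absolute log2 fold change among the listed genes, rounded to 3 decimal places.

3.381

log2(19.58/151.1) = -2.948  (taxE)
log2(1306/1240) = 0.075  (xqqA)
log2(334.4/1609) = -2.267  (fbpE)
log2(15782/1515) = 3.381  (xwvC)
log2(3467/448.9) = 2.949  (xfyA)
log2(0.858/0.725) = 0.243  (hhsE)
The largest magnitude belongs to xwvC.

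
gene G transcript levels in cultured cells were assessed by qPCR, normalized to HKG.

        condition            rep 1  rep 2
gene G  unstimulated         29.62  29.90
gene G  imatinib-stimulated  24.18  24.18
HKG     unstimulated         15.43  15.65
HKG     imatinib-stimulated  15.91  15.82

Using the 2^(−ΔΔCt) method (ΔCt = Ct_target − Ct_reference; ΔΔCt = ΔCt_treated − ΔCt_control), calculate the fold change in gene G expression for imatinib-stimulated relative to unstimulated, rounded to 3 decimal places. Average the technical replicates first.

59.921

Mean Ct: gene G unstimulated 29.760; gene G imatinib-stimulated 24.180; HKG unstimulated 15.540; HKG imatinib-stimulated 15.865
ΔCt(unstimulated) = 29.760 − 15.540 = 14.220
ΔCt(imatinib-stimulated) = 24.180 − 15.865 = 8.315
ΔΔCt = 8.315 − 14.220 = -5.905
Fold change = 2^(−(-5.905)) = 2^5.905 = 59.9214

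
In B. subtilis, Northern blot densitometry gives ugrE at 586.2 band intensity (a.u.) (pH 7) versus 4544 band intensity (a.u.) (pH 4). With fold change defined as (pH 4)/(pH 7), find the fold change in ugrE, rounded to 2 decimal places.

7.75

Fold change = 4544 / 586.2 = 7.752
ugrE is upregulated.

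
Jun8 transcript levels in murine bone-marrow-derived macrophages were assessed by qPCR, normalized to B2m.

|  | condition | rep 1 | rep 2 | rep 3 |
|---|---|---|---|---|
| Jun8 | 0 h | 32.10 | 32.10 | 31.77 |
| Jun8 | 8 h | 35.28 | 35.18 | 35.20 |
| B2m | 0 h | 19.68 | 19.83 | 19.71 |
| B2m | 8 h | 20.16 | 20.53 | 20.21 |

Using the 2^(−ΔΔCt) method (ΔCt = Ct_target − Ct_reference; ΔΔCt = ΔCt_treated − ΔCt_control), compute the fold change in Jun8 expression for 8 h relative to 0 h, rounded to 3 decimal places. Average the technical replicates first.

Mean Ct: Jun8 0 h 31.990; Jun8 8 h 35.220; B2m 0 h 19.740; B2m 8 h 20.300
ΔCt(0 h) = 31.990 − 19.740 = 12.250
ΔCt(8 h) = 35.220 − 20.300 = 14.920
ΔΔCt = 14.920 − 12.250 = 2.670
Fold change = 2^(−2.670) = 0.1571

0.157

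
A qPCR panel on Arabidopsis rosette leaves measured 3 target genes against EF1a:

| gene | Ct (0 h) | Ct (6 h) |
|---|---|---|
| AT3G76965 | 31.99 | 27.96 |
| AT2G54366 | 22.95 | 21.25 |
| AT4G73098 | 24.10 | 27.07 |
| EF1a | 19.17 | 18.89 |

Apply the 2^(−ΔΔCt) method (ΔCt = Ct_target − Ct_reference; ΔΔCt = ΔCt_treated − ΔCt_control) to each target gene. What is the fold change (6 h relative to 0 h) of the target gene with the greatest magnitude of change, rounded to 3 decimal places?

13.454

AT3G76965: ΔΔCt = (27.96−18.89) − (31.99−19.17) = 9.07 − 12.82 = -3.75; fold change = 2^3.75 = 13.454
AT2G54366: ΔΔCt = (21.25−18.89) − (22.95−19.17) = 2.36 − 3.78 = -1.42; fold change = 2^1.42 = 2.676
AT4G73098: ΔΔCt = (27.07−18.89) − (24.10−19.17) = 8.18 − 4.93 = 3.25; fold change = 2^-3.25 = 0.105
AT3G76965 has the largest |ΔΔCt| = 3.75.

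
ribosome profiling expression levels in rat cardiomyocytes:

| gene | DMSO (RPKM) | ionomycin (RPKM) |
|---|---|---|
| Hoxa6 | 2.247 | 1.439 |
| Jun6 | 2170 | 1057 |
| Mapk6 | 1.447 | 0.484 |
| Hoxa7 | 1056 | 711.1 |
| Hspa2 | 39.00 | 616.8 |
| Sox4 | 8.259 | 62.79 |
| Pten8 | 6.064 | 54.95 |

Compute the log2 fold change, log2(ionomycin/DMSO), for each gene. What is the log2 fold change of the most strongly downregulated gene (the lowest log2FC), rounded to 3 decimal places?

-1.580

log2(1.439/2.247) = -0.643  (Hoxa6)
log2(1057/2170) = -1.038  (Jun6)
log2(0.484/1.447) = -1.580  (Mapk6)
log2(711.1/1056) = -0.570  (Hoxa7)
log2(616.8/39.00) = 3.983  (Hspa2)
log2(62.79/8.259) = 2.926  (Sox4)
log2(54.95/6.064) = 3.180  (Pten8)
Mapk6 is most strongly downregulated.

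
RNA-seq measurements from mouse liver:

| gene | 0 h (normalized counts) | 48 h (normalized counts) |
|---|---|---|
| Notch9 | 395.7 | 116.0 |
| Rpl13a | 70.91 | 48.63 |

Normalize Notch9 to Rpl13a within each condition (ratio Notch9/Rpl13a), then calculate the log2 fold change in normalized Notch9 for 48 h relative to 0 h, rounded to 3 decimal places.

Notch9/Rpl13a (0 h) = 395.7 / 70.91 = 5.5803
Notch9/Rpl13a (48 h) = 116.0 / 48.63 = 2.3854
Fold change = 2.3854 / 5.5803 = 0.4275
log2(0.4275) = -1.2261

-1.226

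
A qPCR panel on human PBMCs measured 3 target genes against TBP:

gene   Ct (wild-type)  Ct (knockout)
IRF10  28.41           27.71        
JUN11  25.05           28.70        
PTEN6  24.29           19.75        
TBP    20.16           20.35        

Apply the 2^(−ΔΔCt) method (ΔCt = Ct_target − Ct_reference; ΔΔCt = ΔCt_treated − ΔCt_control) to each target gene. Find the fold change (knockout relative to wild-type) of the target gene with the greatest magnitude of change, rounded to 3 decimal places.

IRF10: ΔΔCt = (27.71−20.35) − (28.41−20.16) = 7.36 − 8.25 = -0.89; fold change = 2^0.89 = 1.853
JUN11: ΔΔCt = (28.70−20.35) − (25.05−20.16) = 8.35 − 4.89 = 3.46; fold change = 2^-3.46 = 0.091
PTEN6: ΔΔCt = (19.75−20.35) − (24.29−20.16) = -0.60 − 4.13 = -4.73; fold change = 2^4.73 = 26.538
PTEN6 has the largest |ΔΔCt| = 4.73.

26.538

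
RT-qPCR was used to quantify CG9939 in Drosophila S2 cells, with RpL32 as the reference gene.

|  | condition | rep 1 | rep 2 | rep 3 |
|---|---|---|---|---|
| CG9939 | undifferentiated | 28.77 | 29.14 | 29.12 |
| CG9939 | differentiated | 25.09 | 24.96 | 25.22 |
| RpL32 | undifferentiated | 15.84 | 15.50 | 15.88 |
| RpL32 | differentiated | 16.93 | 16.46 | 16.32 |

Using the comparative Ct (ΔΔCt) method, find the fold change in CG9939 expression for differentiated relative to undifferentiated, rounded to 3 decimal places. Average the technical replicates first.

26.909

Mean Ct: CG9939 undifferentiated 29.010; CG9939 differentiated 25.090; RpL32 undifferentiated 15.740; RpL32 differentiated 16.570
ΔCt(undifferentiated) = 29.010 − 15.740 = 13.270
ΔCt(differentiated) = 25.090 − 16.570 = 8.520
ΔΔCt = 8.520 − 13.270 = -4.750
Fold change = 2^(−(-4.750)) = 2^4.750 = 26.9087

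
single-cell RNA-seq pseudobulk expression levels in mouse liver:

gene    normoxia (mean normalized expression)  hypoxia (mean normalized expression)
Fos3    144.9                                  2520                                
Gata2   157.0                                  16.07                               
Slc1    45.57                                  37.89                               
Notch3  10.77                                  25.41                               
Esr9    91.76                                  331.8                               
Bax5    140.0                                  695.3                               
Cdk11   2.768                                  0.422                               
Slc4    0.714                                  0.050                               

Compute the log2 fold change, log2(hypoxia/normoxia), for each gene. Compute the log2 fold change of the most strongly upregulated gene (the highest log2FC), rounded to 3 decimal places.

log2(2520/144.9) = 4.120  (Fos3)
log2(16.07/157.0) = -3.288  (Gata2)
log2(37.89/45.57) = -0.266  (Slc1)
log2(25.41/10.77) = 1.238  (Notch3)
log2(331.8/91.76) = 1.854  (Esr9)
log2(695.3/140.0) = 2.312  (Bax5)
log2(0.422/2.768) = -2.714  (Cdk11)
log2(0.050/0.714) = -3.836  (Slc4)
Fos3 is most strongly upregulated.

4.120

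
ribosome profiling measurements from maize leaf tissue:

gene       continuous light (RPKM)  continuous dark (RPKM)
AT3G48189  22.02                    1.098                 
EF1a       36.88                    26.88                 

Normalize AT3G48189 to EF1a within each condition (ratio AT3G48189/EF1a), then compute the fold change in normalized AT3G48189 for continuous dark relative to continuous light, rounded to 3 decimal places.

0.068

AT3G48189/EF1a (continuous light) = 22.02 / 36.88 = 0.59707
AT3G48189/EF1a (continuous dark) = 1.098 / 26.88 = 0.040848
Fold change = 0.040848 / 0.59707 = 0.0684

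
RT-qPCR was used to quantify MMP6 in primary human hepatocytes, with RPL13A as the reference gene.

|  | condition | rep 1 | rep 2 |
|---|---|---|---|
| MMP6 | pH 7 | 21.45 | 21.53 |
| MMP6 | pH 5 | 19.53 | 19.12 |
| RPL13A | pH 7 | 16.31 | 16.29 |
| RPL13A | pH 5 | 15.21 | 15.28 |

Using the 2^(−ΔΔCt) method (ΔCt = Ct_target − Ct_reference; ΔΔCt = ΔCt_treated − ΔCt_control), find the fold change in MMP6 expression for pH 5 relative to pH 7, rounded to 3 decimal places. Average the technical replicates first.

2.158

Mean Ct: MMP6 pH 7 21.490; MMP6 pH 5 19.325; RPL13A pH 7 16.300; RPL13A pH 5 15.245
ΔCt(pH 7) = 21.490 − 16.300 = 5.190
ΔCt(pH 5) = 19.325 − 15.245 = 4.080
ΔΔCt = 4.080 − 5.190 = -1.110
Fold change = 2^(−(-1.110)) = 2^1.110 = 2.1585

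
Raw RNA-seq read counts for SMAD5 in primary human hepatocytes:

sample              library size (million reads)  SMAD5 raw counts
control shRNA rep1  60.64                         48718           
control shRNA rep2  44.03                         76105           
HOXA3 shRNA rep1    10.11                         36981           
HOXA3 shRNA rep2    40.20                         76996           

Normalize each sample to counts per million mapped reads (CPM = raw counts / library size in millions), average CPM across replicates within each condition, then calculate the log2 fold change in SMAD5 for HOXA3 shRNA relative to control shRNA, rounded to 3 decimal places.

CPM(control shRNA rep1) = 48718 / 60.64 = 803.3971
CPM(control shRNA rep2) = 76105 / 44.03 = 1728.4806
CPM(HOXA3 shRNA rep1) = 36981 / 10.11 = 3657.8635
CPM(HOXA3 shRNA rep2) = 76996 / 40.20 = 1915.3234
mean CPM(control shRNA) = 1265.9388; mean CPM(HOXA3 shRNA) = 2786.5934
Fold change = 2786.5934 / 1265.9388 = 2.20121
log2(2.20121) = 1.1383

1.138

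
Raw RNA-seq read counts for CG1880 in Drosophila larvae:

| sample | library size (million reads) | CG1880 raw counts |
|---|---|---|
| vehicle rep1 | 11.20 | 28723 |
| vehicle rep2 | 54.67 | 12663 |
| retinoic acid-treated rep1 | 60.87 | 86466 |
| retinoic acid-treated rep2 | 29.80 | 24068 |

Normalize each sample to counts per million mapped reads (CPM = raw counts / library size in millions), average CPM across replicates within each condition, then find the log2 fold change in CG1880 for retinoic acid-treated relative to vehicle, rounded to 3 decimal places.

-0.328

CPM(vehicle rep1) = 28723 / 11.20 = 2564.5536
CPM(vehicle rep2) = 12663 / 54.67 = 231.6261
CPM(retinoic acid-treated rep1) = 86466 / 60.87 = 1420.5027
CPM(retinoic acid-treated rep2) = 24068 / 29.80 = 807.6510
mean CPM(vehicle) = 1398.0898; mean CPM(retinoic acid-treated) = 1114.0769
Fold change = 1114.0769 / 1398.0898 = 0.79686
log2(0.79686) = -0.3276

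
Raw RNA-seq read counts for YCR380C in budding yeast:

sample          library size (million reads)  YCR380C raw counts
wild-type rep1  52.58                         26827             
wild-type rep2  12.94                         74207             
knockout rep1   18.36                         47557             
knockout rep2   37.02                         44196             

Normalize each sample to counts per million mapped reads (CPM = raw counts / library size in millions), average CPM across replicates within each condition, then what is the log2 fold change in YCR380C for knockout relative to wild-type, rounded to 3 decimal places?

-0.723

CPM(wild-type rep1) = 26827 / 52.58 = 510.2130
CPM(wild-type rep2) = 74207 / 12.94 = 5734.6986
CPM(knockout rep1) = 47557 / 18.36 = 2590.2505
CPM(knockout rep2) = 44196 / 37.02 = 1193.8412
mean CPM(wild-type) = 3122.4558; mean CPM(knockout) = 1892.0459
Fold change = 1892.0459 / 3122.4558 = 0.60595
log2(0.60595) = -0.7227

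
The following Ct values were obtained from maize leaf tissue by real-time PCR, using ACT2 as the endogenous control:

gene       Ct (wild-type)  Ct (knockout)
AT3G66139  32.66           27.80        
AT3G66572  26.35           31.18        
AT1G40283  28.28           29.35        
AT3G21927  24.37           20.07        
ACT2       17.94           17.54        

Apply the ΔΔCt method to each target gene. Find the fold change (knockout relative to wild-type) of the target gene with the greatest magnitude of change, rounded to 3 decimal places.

0.027

AT3G66139: ΔΔCt = (27.80−17.54) − (32.66−17.94) = 10.26 − 14.72 = -4.46; fold change = 2^4.46 = 22.009
AT3G66572: ΔΔCt = (31.18−17.54) − (26.35−17.94) = 13.64 − 8.41 = 5.23; fold change = 2^-5.23 = 0.027
AT1G40283: ΔΔCt = (29.35−17.54) − (28.28−17.94) = 11.81 − 10.34 = 1.47; fold change = 2^-1.47 = 0.361
AT3G21927: ΔΔCt = (20.07−17.54) − (24.37−17.94) = 2.53 − 6.43 = -3.90; fold change = 2^3.90 = 14.929
AT3G66572 has the largest |ΔΔCt| = 5.23.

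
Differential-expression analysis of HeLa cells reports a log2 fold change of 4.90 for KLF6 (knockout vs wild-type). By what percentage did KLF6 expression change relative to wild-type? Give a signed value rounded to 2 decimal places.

2885.71%

Fold change = 2^(4.90) = 29.8571
Percent change = (FC − 1) × 100% = (29.8571 − 1) × 100 = 2885.71%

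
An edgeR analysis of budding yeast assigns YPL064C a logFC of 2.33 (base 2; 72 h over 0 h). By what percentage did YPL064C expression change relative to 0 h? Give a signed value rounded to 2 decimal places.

Fold change = 2^(2.33) = 5.0281
Percent change = (FC − 1) × 100% = (5.0281 − 1) × 100 = 402.81%

402.81%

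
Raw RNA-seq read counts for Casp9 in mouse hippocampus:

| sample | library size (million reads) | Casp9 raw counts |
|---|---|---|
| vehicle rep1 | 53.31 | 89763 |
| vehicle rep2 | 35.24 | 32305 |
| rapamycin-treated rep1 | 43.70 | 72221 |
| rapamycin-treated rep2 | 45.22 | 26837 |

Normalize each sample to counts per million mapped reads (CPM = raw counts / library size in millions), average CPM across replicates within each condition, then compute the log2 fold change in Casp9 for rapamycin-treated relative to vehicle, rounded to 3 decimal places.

-0.211

CPM(vehicle rep1) = 89763 / 53.31 = 1683.7929
CPM(vehicle rep2) = 32305 / 35.24 = 916.7140
CPM(rapamycin-treated rep1) = 72221 / 43.70 = 1652.6545
CPM(rapamycin-treated rep2) = 26837 / 45.22 = 593.4763
mean CPM(vehicle) = 1300.2534; mean CPM(rapamycin-treated) = 1123.0654
Fold change = 1123.0654 / 1300.2534 = 0.86373
log2(0.86373) = -0.2114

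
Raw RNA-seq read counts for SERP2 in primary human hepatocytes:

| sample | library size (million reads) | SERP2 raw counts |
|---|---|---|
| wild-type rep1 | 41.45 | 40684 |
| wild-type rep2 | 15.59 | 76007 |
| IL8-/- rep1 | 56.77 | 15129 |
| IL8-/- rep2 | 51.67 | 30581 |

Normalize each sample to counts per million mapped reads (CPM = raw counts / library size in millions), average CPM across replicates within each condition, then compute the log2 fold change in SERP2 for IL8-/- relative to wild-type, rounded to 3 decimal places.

CPM(wild-type rep1) = 40684 / 41.45 = 981.5199
CPM(wild-type rep2) = 76007 / 15.59 = 4875.3688
CPM(IL8-/- rep1) = 15129 / 56.77 = 266.4964
CPM(IL8-/- rep2) = 30581 / 51.67 = 591.8521
mean CPM(wild-type) = 2928.4444; mean CPM(IL8-/-) = 429.1743
Fold change = 429.1743 / 2928.4444 = 0.14655
log2(0.14655) = -2.7705

-2.770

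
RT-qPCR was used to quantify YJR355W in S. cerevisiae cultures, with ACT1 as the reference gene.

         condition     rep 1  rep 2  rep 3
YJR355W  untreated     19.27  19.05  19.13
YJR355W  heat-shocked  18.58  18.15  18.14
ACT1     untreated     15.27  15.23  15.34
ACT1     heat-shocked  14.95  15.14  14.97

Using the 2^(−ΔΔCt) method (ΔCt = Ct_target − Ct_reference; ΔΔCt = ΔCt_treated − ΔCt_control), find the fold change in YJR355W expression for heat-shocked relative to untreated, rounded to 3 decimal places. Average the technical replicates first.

1.516

Mean Ct: YJR355W untreated 19.150; YJR355W heat-shocked 18.290; ACT1 untreated 15.280; ACT1 heat-shocked 15.020
ΔCt(untreated) = 19.150 − 15.280 = 3.870
ΔCt(heat-shocked) = 18.290 − 15.020 = 3.270
ΔΔCt = 3.270 − 3.870 = -0.600
Fold change = 2^(−(-0.600)) = 2^0.600 = 1.5157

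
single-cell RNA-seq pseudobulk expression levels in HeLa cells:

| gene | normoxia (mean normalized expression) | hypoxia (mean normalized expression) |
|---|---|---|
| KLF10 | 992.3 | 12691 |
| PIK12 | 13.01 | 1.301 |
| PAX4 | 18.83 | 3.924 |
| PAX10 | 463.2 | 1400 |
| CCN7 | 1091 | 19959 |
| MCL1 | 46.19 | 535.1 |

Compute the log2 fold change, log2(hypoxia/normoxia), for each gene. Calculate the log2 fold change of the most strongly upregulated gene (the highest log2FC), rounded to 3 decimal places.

4.193

log2(12691/992.3) = 3.677  (KLF10)
log2(1.301/13.01) = -3.322  (PIK12)
log2(3.924/18.83) = -2.263  (PAX4)
log2(1400/463.2) = 1.596  (PAX10)
log2(19959/1091) = 4.193  (CCN7)
log2(535.1/46.19) = 3.534  (MCL1)
CCN7 is most strongly upregulated.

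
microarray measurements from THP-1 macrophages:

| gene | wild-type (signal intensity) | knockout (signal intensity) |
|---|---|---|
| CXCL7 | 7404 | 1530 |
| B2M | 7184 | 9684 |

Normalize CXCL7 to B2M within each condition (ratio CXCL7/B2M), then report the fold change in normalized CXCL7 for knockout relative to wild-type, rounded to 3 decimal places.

CXCL7/B2M (wild-type) = 7404 / 7184 = 1.0306
CXCL7/B2M (knockout) = 1530 / 9684 = 0.15799
Fold change = 0.15799 / 1.0306 = 0.1533

0.153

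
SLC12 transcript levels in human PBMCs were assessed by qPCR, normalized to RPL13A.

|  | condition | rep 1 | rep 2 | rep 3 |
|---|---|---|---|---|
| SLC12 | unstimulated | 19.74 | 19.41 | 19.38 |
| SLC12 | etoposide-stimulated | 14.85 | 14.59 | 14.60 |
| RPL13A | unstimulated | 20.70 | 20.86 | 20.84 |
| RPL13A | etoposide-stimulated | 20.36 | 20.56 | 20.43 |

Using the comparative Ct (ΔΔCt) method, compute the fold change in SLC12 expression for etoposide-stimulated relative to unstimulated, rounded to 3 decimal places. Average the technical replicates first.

22.316

Mean Ct: SLC12 unstimulated 19.510; SLC12 etoposide-stimulated 14.680; RPL13A unstimulated 20.800; RPL13A etoposide-stimulated 20.450
ΔCt(unstimulated) = 19.510 − 20.800 = -1.290
ΔCt(etoposide-stimulated) = 14.680 − 20.450 = -5.770
ΔΔCt = -5.770 − (-1.290) = -4.480
Fold change = 2^(−(-4.480)) = 2^4.480 = 22.3159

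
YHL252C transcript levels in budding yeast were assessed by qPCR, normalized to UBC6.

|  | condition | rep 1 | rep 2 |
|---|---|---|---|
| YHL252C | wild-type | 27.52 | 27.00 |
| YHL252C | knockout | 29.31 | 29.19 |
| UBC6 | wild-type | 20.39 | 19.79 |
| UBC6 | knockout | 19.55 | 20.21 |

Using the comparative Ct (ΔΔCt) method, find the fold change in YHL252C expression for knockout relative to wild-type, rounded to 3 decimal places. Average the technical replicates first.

0.218

Mean Ct: YHL252C wild-type 27.260; YHL252C knockout 29.250; UBC6 wild-type 20.090; UBC6 knockout 19.880
ΔCt(wild-type) = 27.260 − 20.090 = 7.170
ΔCt(knockout) = 29.250 − 19.880 = 9.370
ΔΔCt = 9.370 − 7.170 = 2.200
Fold change = 2^(−2.200) = 0.2176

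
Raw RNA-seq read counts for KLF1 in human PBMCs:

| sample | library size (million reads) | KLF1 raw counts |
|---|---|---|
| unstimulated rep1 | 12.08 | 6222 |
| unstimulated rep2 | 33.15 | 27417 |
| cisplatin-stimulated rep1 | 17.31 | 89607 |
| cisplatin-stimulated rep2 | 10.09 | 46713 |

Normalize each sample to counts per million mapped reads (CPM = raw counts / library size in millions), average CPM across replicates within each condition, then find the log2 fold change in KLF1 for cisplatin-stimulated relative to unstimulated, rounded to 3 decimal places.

2.869

CPM(unstimulated rep1) = 6222 / 12.08 = 515.0662
CPM(unstimulated rep2) = 27417 / 33.15 = 827.0588
CPM(cisplatin-stimulated rep1) = 89607 / 17.31 = 5176.6031
CPM(cisplatin-stimulated rep2) = 46713 / 10.09 = 4629.6333
mean CPM(unstimulated) = 671.0625; mean CPM(cisplatin-stimulated) = 4903.1182
Fold change = 4903.1182 / 671.0625 = 7.30650
log2(7.30650) = 2.8692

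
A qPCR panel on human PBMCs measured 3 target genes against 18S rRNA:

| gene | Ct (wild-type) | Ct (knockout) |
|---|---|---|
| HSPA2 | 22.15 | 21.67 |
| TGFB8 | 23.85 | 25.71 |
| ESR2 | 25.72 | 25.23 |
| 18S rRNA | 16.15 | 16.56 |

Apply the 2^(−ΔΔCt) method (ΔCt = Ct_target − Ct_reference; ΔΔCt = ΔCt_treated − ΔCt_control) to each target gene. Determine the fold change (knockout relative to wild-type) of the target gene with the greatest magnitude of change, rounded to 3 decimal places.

0.366

HSPA2: ΔΔCt = (21.67−16.56) − (22.15−16.15) = 5.11 − 6.00 = -0.89; fold change = 2^0.89 = 1.853
TGFB8: ΔΔCt = (25.71−16.56) − (23.85−16.15) = 9.15 − 7.70 = 1.45; fold change = 2^-1.45 = 0.366
ESR2: ΔΔCt = (25.23−16.56) − (25.72−16.15) = 8.67 − 9.57 = -0.90; fold change = 2^0.90 = 1.866
TGFB8 has the largest |ΔΔCt| = 1.45.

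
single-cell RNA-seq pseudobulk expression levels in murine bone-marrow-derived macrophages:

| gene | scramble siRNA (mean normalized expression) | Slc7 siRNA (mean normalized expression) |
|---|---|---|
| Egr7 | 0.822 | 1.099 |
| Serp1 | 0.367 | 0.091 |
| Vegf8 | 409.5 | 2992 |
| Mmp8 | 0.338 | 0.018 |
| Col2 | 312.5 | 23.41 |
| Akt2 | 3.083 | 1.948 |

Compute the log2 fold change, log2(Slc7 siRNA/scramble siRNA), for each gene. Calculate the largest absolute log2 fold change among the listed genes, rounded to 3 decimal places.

log2(1.099/0.822) = 0.419  (Egr7)
log2(0.091/0.367) = -2.012  (Serp1)
log2(2992/409.5) = 2.869  (Vegf8)
log2(0.018/0.338) = -4.231  (Mmp8)
log2(23.41/312.5) = -3.739  (Col2)
log2(1.948/3.083) = -0.662  (Akt2)
The largest magnitude belongs to Mmp8.

4.231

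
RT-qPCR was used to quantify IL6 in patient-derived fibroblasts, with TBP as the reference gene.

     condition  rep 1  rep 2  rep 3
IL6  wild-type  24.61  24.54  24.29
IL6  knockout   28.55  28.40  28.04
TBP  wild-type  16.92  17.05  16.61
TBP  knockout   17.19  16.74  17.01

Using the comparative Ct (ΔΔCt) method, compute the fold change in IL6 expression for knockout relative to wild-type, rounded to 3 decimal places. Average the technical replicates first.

Mean Ct: IL6 wild-type 24.480; IL6 knockout 28.330; TBP wild-type 16.860; TBP knockout 16.980
ΔCt(wild-type) = 24.480 − 16.860 = 7.620
ΔCt(knockout) = 28.330 − 16.980 = 11.350
ΔΔCt = 11.350 − 7.620 = 3.730
Fold change = 2^(−3.730) = 0.0754

0.075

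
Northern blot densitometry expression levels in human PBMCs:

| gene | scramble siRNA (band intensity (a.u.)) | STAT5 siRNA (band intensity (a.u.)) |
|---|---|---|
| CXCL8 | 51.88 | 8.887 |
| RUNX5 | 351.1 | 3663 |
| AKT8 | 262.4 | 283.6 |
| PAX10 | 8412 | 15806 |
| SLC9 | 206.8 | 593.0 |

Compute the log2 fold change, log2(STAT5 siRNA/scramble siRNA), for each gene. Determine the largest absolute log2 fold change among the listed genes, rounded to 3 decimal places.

3.383

log2(8.887/51.88) = -2.545  (CXCL8)
log2(3663/351.1) = 3.383  (RUNX5)
log2(283.6/262.4) = 0.112  (AKT8)
log2(15806/8412) = 0.910  (PAX10)
log2(593.0/206.8) = 1.520  (SLC9)
The largest magnitude belongs to RUNX5.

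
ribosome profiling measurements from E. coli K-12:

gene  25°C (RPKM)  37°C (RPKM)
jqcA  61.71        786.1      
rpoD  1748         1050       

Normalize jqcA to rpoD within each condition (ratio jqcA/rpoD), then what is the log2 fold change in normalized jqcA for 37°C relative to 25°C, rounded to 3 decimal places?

4.406

jqcA/rpoD (25°C) = 61.71 / 1748 = 0.035303
jqcA/rpoD (37°C) = 786.1 / 1050 = 0.74867
Fold change = 0.74867 / 0.035303 = 21.2068
log2(21.2068) = 4.4065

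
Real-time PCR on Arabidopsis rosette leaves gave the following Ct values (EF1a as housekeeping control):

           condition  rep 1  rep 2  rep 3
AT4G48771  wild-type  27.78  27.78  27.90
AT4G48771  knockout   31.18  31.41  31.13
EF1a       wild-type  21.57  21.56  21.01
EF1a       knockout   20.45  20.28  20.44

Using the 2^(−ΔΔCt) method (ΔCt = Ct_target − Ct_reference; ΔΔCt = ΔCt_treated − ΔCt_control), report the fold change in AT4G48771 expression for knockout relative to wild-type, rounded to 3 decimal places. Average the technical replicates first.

Mean Ct: AT4G48771 wild-type 27.820; AT4G48771 knockout 31.240; EF1a wild-type 21.380; EF1a knockout 20.390
ΔCt(wild-type) = 27.820 − 21.380 = 6.440
ΔCt(knockout) = 31.240 − 20.390 = 10.850
ΔΔCt = 10.850 − 6.440 = 4.410
Fold change = 2^(−4.410) = 0.0470

0.047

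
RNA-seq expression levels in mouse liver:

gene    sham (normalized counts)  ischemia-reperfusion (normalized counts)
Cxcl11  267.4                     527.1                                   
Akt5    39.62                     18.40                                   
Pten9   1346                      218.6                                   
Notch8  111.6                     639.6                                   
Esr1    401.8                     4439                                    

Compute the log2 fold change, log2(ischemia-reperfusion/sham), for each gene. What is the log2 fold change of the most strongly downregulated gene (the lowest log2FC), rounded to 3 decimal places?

-2.622

log2(527.1/267.4) = 0.979  (Cxcl11)
log2(18.40/39.62) = -1.107  (Akt5)
log2(218.6/1346) = -2.622  (Pten9)
log2(639.6/111.6) = 2.519  (Notch8)
log2(4439/401.8) = 3.466  (Esr1)
Pten9 is most strongly downregulated.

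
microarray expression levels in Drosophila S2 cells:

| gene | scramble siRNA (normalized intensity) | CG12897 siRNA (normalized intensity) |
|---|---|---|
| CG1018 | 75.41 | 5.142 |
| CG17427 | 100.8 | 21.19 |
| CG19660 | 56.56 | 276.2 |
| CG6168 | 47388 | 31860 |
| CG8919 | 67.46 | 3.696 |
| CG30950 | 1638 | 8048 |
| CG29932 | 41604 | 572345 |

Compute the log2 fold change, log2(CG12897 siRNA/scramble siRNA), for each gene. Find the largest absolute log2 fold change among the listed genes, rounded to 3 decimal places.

4.190

log2(5.142/75.41) = -3.874  (CG1018)
log2(21.19/100.8) = -2.250  (CG17427)
log2(276.2/56.56) = 2.288  (CG19660)
log2(31860/47388) = -0.573  (CG6168)
log2(3.696/67.46) = -4.190  (CG8919)
log2(8048/1638) = 2.297  (CG30950)
log2(572345/41604) = 3.782  (CG29932)
The largest magnitude belongs to CG8919.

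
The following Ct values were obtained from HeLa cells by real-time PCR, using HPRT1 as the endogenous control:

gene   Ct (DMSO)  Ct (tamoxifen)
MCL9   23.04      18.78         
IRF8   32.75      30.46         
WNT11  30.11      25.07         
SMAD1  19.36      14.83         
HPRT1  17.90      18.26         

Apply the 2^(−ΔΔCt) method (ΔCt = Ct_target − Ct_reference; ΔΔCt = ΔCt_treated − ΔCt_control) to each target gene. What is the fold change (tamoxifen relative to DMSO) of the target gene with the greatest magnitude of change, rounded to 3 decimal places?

MCL9: ΔΔCt = (18.78−18.26) − (23.04−17.90) = 0.52 − 5.14 = -4.62; fold change = 2^4.62 = 24.590
IRF8: ΔΔCt = (30.46−18.26) − (32.75−17.90) = 12.20 − 14.85 = -2.65; fold change = 2^2.65 = 6.277
WNT11: ΔΔCt = (25.07−18.26) − (30.11−17.90) = 6.81 − 12.21 = -5.40; fold change = 2^5.40 = 42.224
SMAD1: ΔΔCt = (14.83−18.26) − (19.36−17.90) = -3.43 − 1.46 = -4.89; fold change = 2^4.89 = 29.651
WNT11 has the largest |ΔΔCt| = 5.40.

42.224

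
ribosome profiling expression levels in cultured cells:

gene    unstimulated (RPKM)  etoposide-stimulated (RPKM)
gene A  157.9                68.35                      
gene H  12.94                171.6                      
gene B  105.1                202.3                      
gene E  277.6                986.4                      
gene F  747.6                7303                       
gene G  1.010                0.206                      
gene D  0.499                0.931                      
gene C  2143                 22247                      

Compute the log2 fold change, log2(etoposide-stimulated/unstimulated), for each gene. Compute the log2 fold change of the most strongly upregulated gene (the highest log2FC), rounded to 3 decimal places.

log2(68.35/157.9) = -1.208  (gene A)
log2(171.6/12.94) = 3.729  (gene H)
log2(202.3/105.1) = 0.945  (gene B)
log2(986.4/277.6) = 1.829  (gene E)
log2(7303/747.6) = 3.288  (gene F)
log2(0.206/1.010) = -2.294  (gene G)
log2(0.931/0.499) = 0.900  (gene D)
log2(22247/2143) = 3.376  (gene C)
gene H is most strongly upregulated.

3.729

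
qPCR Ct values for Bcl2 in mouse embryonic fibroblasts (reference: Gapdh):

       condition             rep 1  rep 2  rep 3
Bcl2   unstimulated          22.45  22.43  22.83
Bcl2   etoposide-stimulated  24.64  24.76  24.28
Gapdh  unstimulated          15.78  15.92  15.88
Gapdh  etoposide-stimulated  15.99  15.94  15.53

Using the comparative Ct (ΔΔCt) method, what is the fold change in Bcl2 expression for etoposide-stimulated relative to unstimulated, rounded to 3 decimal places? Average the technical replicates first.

0.245

Mean Ct: Bcl2 unstimulated 22.570; Bcl2 etoposide-stimulated 24.560; Gapdh unstimulated 15.860; Gapdh etoposide-stimulated 15.820
ΔCt(unstimulated) = 22.570 − 15.860 = 6.710
ΔCt(etoposide-stimulated) = 24.560 − 15.820 = 8.740
ΔΔCt = 8.740 − 6.710 = 2.030
Fold change = 2^(−2.030) = 0.2449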